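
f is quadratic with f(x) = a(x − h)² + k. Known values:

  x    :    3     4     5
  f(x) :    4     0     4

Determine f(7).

First differences -4, 4; second difference 8 = 2a, so a = 4.
Expanding, the x-coefficient is −2ah = -8h; matching it to the data gives h = 4, and then k = 0.
So f(x) = 4(x − 4)² + 0.
f(7) = 4·3² + 0 = 36.

36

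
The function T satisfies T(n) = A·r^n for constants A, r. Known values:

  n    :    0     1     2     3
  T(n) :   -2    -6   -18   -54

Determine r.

Consecutive ratio: -6/(-2) = 3, and -18/(-6) = 3, so r = 3.
Then A·3^0 = -2 gives A = -2, and T(n) = -2·3^n.

3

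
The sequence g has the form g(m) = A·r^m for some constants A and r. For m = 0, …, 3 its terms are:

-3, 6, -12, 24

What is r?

Consecutive ratio: 6/(-3) = -2, and -12/6 = -2, so r = -2.
Then A·(-2)^0 = -3 gives A = -3, and g(m) = -3·(-2)^m.

-2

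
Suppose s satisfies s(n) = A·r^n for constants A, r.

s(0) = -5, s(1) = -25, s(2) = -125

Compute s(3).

-625

Consecutive ratio: -25/(-5) = 5, and -125/(-25) = 5, so r = 5.
Then A·5^0 = -5 gives A = -5, and s(n) = -5·5^n.
s(3) = -5·5^3 = -625.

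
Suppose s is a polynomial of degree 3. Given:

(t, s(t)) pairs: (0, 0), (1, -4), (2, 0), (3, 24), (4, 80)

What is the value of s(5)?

180

Write s(t) = at³ + bt² + ct + d; the 5 given values yield a linear system in the 4 coefficients.
Solving, s(t) = 2t³ - 2t² - 4t.
Then s(5) = 180.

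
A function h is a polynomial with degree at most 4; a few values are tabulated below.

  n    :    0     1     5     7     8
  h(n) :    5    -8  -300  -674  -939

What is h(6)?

-463

Write h(n) = an^4 + bn³ + cn² + dn + e; the 5 given values yield a linear system in the 5 coefficients.
Solving, the leading coefficient vanishes, and h(n) = -n³ - 6n² - 6n + 5.
Then h(6) = -463.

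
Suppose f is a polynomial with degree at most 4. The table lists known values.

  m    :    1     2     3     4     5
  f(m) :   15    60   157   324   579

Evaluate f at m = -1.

9

Write f(m) = am^4 + bm³ + cm² + dm + e; the 5 given values yield a linear system in the 5 coefficients.
Solving, the leading coefficient vanishes, and f(m) = 3m³ + 8m² + 4.
Then f(-1) = 9.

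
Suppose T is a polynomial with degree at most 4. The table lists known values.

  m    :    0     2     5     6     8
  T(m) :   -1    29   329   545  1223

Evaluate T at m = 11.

Write T(m) = am^4 + bm³ + cm² + dm + e; the 5 given values yield a linear system in the 5 coefficients.
Solving, the leading coefficient vanishes, and T(m) = 2m³ + 3m² + m - 1.
Then T(11) = 3035.

3035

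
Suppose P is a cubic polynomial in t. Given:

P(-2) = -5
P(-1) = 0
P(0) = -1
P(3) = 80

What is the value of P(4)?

175

Write P(t) = at³ + bt² + ct + d; the 4 given values yield a linear system in the 4 coefficients.
Solving, P(t) = 2t³ + 3t² - 1.
Then P(4) = 175.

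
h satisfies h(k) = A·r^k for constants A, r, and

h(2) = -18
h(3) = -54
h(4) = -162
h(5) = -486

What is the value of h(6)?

-1458

Consecutive ratio: -54/(-18) = 3, and -162/(-54) = 3, so r = 3.
Then A·3^2 = -18 gives A = -2, and h(k) = -2·3^k.
h(6) = -2·3^6 = -1458.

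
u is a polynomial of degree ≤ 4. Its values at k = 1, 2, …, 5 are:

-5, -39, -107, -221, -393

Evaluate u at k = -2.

13

First differences: -34, -68, -114, -172. Second differences: -34, -46, -58. Third differences: -12, -12.
Level-3 differences are constant, so u has degree 3.
Fitting a degree-3 polynomial gives u(k) = -2k³ - 5k² - 5k + 7.
Then u(-2) = 13.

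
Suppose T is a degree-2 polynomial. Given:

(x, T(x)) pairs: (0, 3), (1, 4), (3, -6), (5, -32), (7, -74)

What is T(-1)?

-2

Write T(x) = ax² + bx + c; the 5 given values yield a linear system in the 3 coefficients.
Solving, T(x) = -2x² + 3x + 3.
Then T(-1) = -2.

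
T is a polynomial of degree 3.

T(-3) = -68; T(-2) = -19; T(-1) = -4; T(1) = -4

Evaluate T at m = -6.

-599

Write T(m) = am³ + bm² + cm + d; the 4 given values yield a linear system in the 4 coefficients.
Solving, T(m) = 3m³ + m² - 3m - 5.
Then T(-6) = -599.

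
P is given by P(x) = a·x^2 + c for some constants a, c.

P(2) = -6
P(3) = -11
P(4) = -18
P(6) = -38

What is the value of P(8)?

From P(2) = -6 and P(3) = -11: 4a + c = -6 and 9a + c = -11.
Subtracting: 5a = -5, so a = -1; then c = -6 − (-1)·4 = -2.
So P(x) = -1x² − 2, and P(8) = -66.

-66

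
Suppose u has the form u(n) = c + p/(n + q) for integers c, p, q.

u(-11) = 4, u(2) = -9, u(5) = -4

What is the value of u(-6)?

7

(u(n) − c)(n + q) = p for each data point; the three points give a linear system in c and q, then p follows.
Solving: c = 1, q = 1, p = -30, so u(n) = 1 − 30/(n + 1).
Then u(-6) = 1 − 30/(-5) = 7.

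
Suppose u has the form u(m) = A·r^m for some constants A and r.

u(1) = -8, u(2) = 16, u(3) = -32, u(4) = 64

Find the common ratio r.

Consecutive ratio: 16/(-8) = -2, and -32/16 = -2, so r = -2.
Then A·(-2)^1 = -8 gives A = 4, and u(m) = 4·(-2)^m.

-2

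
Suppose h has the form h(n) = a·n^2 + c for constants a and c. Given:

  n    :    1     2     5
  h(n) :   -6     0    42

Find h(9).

154

From h(1) = -6 and h(2) = 0: 1a + c = -6 and 4a + c = 0.
Subtracting: 3a = 6, so a = 2; then c = -6 − 2·1 = -8.
So h(n) = 2n² − 8, and h(9) = 154.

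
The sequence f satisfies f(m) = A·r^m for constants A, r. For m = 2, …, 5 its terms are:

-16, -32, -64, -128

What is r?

Consecutive ratio: -32/(-16) = 2, and -64/(-32) = 2, so r = 2.
Then A·2^2 = -16 gives A = -4, and f(m) = -4·2^m.

2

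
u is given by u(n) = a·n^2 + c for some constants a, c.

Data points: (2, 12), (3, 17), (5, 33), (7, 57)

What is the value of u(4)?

24

From u(2) = 12 and u(3) = 17: 4a + c = 12 and 9a + c = 17.
Subtracting: 5a = 5, so a = 1; then c = 12 − 1·4 = 8.
So u(n) = 1n² + 8, and u(4) = 24.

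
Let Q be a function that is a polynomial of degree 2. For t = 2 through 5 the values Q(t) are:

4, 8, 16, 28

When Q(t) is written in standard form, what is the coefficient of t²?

2

First differences: 4, 8, 12. Second differences: 4, 4.
Level-2 differences are constant, so Q has degree 2.
Fitting a degree-2 polynomial gives Q(t) = 2t² - 6t + 8.
The coefficient of t² is 2.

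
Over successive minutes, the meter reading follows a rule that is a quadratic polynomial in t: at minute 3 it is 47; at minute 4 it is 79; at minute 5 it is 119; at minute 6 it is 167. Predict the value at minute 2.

Write the value at t as T(t).
First differences: 32, 40, 48. Second differences: 8, 8.
Level-2 differences are constant, so T has degree 2.
Fitting a degree-2 polynomial gives T(t) = 4t² + 4t - 1.
Then T(2) = 23.

23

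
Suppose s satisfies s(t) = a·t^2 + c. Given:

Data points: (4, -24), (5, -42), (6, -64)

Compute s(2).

0

From s(4) = -24 and s(5) = -42: 16a + c = -24 and 25a + c = -42.
Subtracting: 9a = -18, so a = -2; then c = -24 − (-2)·16 = 8.
So s(t) = -2t² + 8, and s(2) = 0.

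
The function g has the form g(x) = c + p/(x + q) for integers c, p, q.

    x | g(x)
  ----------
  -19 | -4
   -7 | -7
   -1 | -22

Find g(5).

(g(x) − c)(x + q) = p for each data point; the three points give a linear system in c and q, then p follows.
Solving: c = -2, q = -1, p = 40, so g(x) = -2 + 40/(x − 1).
Then g(5) = -2 + 40/4 = 8.

8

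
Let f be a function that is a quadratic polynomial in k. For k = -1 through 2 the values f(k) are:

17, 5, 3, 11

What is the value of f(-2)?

First differences: -12, -2, 8. Second differences: 10, 10.
Level-2 differences are constant, so f has degree 2.
Fitting a degree-2 polynomial gives f(k) = 5k² - 7k + 5.
Then f(-2) = 39.

39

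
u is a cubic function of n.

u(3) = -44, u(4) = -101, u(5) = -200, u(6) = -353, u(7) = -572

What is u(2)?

-17

Write u(n) = an³ + bn² + cn + d; the 5 given values yield a linear system in the 4 coefficients.
Solving, u(n) = -2n³ + 3n² - 4n - 5.
Then u(2) = -17.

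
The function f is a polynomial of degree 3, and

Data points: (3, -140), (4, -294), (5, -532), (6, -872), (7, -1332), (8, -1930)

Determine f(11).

-4732

Write f(t) = at³ + bt² + ct + d; the 6 given values yield a linear system in the 4 coefficients.
Solving, f(t) = -3t³ - 6t² - t - 2.
Then f(11) = -4732.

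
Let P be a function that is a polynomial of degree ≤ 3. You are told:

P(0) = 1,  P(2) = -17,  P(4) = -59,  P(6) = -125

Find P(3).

Write P(n) = an³ + bn² + cn + d; the 4 given values yield a linear system in the 4 coefficients.
Solving, the leading coefficient vanishes, and P(n) = -3n² - 3n + 1.
Then P(3) = -35.

-35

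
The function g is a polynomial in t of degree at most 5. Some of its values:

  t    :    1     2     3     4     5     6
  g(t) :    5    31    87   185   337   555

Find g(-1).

First differences: 26, 56, 98, 152, 218. Second differences: 30, 42, 54, 66. Third differences: 12, 12, 12.
Level-3 differences are constant, so g has degree 3.
Fitting a degree-3 polynomial gives g(t) = 2t³ + 3t² + 3t - 3.
Then g(-1) = -5.

-5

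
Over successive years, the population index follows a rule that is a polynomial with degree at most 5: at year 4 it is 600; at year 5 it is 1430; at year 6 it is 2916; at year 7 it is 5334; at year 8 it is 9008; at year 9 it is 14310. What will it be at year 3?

198

Write the value at x as Q(x).
First differences: 830, 1486, 2418, 3674, 5302. Second differences: 656, 932, 1256, 1628. Third differences: 276, 324, 372. Fourth differences: 48, 48.
Level-4 differences are constant, so Q has degree 4.
Fitting a degree-4 polynomial gives Q(x) = 2x^4 + 2x³ - 4x² + 6x.
Then Q(3) = 198.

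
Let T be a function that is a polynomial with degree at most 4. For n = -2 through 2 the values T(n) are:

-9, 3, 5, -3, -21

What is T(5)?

First differences: 12, 2, -8, -18. Second differences: -10, -10, -10.
Level-2 differences are constant, so T has degree 2.
Fitting a degree-2 polynomial gives T(n) = -5n² - 3n + 5.
Then T(5) = -135.

-135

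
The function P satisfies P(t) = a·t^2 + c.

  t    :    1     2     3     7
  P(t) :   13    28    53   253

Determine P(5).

133

From P(1) = 13 and P(2) = 28: 1a + c = 13 and 4a + c = 28.
Subtracting: 3a = 15, so a = 5; then c = 13 − 5·1 = 8.
So P(t) = 5t² + 8, and P(5) = 133.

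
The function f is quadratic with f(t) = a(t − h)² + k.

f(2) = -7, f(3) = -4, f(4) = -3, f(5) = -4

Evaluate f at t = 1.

-12

First differences 3, 1, -1; second difference -2 = 2a, so a = -1.
Expanding, the t-coefficient is −2ah = 2h; matching it to the data gives h = 4, and then k = -3.
So f(t) = -1(t − 4)² − 3.
f(1) = -1·(-3)² − 3 = -12.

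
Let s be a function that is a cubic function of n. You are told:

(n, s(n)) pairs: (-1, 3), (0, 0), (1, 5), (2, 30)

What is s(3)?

87

Write s(n) = an³ + bn² + cn + d; the 4 given values yield a linear system in the 4 coefficients.
Solving, s(n) = 2n³ + 4n² - n.
Then s(3) = 87.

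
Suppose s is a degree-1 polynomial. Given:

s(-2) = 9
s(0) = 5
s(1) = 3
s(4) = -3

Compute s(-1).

7

Write s(k) = ak + b; the 4 given values yield a linear system in the 2 coefficients.
Solving, s(k) = -2k + 5.
Then s(-1) = 7.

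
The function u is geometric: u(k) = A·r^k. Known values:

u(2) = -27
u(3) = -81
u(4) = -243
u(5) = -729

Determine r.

Consecutive ratio: -81/(-27) = 3, and -243/(-81) = 3, so r = 3.
Then A·3^2 = -27 gives A = -3, and u(k) = -3·3^k.

3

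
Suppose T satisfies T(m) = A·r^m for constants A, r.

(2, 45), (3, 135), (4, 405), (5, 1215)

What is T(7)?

10935

Consecutive ratio: 135/45 = 3, and 405/135 = 3, so r = 3.
Then A·3^2 = 45 gives A = 5, and T(m) = 5·3^m.
T(7) = 5·3^7 = 10935.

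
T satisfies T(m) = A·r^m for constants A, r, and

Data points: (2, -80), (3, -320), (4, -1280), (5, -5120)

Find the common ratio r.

Consecutive ratio: -320/(-80) = 4, and -1280/(-320) = 4, so r = 4.
Then A·4^2 = -80 gives A = -5, and T(m) = -5·4^m.

4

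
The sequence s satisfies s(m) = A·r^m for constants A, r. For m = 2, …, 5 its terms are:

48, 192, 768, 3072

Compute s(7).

Consecutive ratio: 192/48 = 4, and 768/192 = 4, so r = 4.
Then A·4^2 = 48 gives A = 3, and s(m) = 3·4^m.
s(7) = 3·4^7 = 49152.

49152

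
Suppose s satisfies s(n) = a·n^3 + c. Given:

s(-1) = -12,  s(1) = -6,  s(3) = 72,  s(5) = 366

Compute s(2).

From s(-1) = -12 and s(1) = -6: -1a + c = -12 and 1a + c = -6.
Subtracting: 2a = 6, so a = 3; then c = -12 − 3·(-1) = -9.
So s(n) = 3n³ − 9, and s(2) = 15.

15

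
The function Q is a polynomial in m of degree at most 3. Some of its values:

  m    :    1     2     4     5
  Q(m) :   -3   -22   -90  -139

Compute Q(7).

-267

Write Q(m) = am³ + bm² + cm + d; the 4 given values yield a linear system in the 4 coefficients.
Solving, the leading coefficient vanishes, and Q(m) = -5m² - 4m + 6.
Then Q(7) = -267.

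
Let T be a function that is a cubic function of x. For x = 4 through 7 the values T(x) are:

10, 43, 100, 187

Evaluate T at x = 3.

-5

Write T(x) = ax³ + bx² + cx + d; the 4 given values yield a linear system in the 4 coefficients.
Solving, T(x) = x³ - 3x² - x - 2.
Then T(3) = -5.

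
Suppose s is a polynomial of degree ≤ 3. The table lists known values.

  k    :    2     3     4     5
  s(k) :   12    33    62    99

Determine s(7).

197

First differences: 21, 29, 37. Second differences: 8, 8.
Level-2 differences are constant, so s has degree 2.
Fitting a degree-2 polynomial gives s(k) = 4k² + k - 6.
Then s(7) = 197.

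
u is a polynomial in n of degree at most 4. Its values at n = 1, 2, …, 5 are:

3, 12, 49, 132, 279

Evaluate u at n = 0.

4

Write u(n) = an^4 + bn³ + cn² + dn + e; the 5 given values yield a linear system in the 5 coefficients.
Solving, the leading coefficient vanishes, and u(n) = 3n³ - 4n² + 4.
Then u(0) = 4.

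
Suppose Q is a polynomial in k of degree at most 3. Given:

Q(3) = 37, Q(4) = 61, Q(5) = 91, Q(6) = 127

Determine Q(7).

Write Q(k) = ak³ + bk² + ck + d; the 4 given values yield a linear system in the 4 coefficients.
Solving, the leading coefficient vanishes, and Q(k) = 3k² + 3k + 1.
Then Q(7) = 169.

169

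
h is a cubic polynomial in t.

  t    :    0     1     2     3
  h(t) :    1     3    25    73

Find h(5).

271

Write h(t) = at³ + bt² + ct + d; the 4 given values yield a linear system in the 4 coefficients.
Solving, h(t) = t³ + 7t² - 6t + 1.
Then h(5) = 271.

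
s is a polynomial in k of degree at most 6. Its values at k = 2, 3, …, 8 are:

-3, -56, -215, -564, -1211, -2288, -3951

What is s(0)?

1

Write s(k) = ak^6 + bk^5 + ck^4 + dk³ + ek² + pk + q; the 7 given values yield a linear system in the 7 coefficients.
Solving, the top 2 coefficients vanish, and s(k) = -k^4 + 2k² + 2k + 1.
The constant term is s(0) = 1.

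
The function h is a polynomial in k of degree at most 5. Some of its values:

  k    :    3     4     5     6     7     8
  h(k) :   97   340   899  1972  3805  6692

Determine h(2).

20

First differences: 243, 559, 1073, 1833, 2887. Second differences: 316, 514, 760, 1054. Third differences: 198, 246, 294. Fourth differences: 48, 48.
Level-4 differences are constant, so h has degree 4.
Fitting a degree-4 polynomial gives h(k) = 2k^4 - 3k³ + 4k + 4.
Then h(2) = 20.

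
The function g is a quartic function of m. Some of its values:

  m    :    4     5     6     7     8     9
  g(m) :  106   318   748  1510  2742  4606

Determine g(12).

First differences: 212, 430, 762, 1232, 1864. Second differences: 218, 332, 470, 632. Third differences: 114, 138, 162. Fourth differences: 24, 24.
Level-4 differences are constant, so g has degree 4.
Fitting a degree-4 polynomial gives g(m) = m^4 - 3m³ + 3m² - m - 2.
Then g(12) = 15970.

15970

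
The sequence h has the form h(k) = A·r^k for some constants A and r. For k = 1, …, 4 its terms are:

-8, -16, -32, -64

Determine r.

2

Consecutive ratio: -16/(-8) = 2, and -32/(-16) = 2, so r = 2.
Then A·2^1 = -8 gives A = -4, and h(k) = -4·2^k.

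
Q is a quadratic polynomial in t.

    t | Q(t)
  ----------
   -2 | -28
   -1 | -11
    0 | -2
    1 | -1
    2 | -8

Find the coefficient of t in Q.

5

First differences: 17, 9, 1, -7. Second differences: -8, -8, -8.
Level-2 differences are constant, so Q has degree 2.
Fitting a degree-2 polynomial gives Q(t) = -4t² + 5t - 2.
The coefficient of t is 5.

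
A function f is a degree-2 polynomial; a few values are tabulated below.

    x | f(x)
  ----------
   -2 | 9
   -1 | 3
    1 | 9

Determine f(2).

Write f(x) = ax² + bx + c; the 3 given values yield a linear system in the 3 coefficients.
Solving, f(x) = 3x² + 3x + 3.
Then f(2) = 21.

21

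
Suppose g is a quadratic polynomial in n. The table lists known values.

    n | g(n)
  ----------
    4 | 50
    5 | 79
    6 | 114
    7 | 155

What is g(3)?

27

First differences: 29, 35, 41. Second differences: 6, 6.
Level-2 differences are constant, so g has degree 2.
Fitting a degree-2 polynomial gives g(n) = 3n² + 2n - 6.
Then g(3) = 27.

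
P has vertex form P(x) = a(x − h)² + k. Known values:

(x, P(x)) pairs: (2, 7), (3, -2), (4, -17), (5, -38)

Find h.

1

First differences -9, -15, -21; second difference -6 = 2a, so a = -3.
Expanding, the x-coefficient is −2ah = 6h; matching it to the data gives h = 1, and then k = 10.
So P(x) = -3(x − 1)² + 10.
Hence h = 1.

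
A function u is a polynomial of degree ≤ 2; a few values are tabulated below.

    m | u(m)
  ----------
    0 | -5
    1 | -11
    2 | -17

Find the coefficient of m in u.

First differences: -6, -6.
Level-1 differences are constant, so u has degree 1.
Fitting a degree-1 polynomial gives u(m) = -6m - 5.
The coefficient of m is -6.

-6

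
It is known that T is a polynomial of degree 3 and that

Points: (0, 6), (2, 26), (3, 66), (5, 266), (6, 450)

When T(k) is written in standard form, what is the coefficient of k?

2

Write T(k) = ak³ + bk² + ck + d; the 5 given values yield a linear system in the 4 coefficients.
Solving, T(k) = 2k³ + 2k + 6.
The coefficient of k is 2.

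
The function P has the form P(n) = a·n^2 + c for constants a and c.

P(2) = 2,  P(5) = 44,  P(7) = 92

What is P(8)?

122

From P(2) = 2 and P(5) = 44: 4a + c = 2 and 25a + c = 44.
Subtracting: 21a = 42, so a = 2; then c = 2 − 2·4 = -6.
So P(n) = 2n² − 6, and P(8) = 122.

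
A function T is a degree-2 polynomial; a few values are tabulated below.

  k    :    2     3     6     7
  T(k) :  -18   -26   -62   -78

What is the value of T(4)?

-36

Write T(k) = ak² + bk + c; the 4 given values yield a linear system in the 3 coefficients.
Solving, T(k) = -k² - 3k - 8.
Then T(4) = -36.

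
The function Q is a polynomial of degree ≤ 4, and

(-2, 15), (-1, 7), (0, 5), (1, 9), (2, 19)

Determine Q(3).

35

First differences: -8, -2, 4, 10. Second differences: 6, 6, 6.
Level-2 differences are constant, so Q has degree 2.
Fitting a degree-2 polynomial gives Q(m) = 3m² + m + 5.
Then Q(3) = 35.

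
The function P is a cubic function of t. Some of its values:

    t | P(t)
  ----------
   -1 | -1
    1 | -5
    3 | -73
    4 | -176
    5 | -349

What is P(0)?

Write P(t) = at³ + bt² + ct + d; the 5 given values yield a linear system in the 4 coefficients.
Solving, P(t) = -3t³ + t² + t - 4.
Then P(0) = -4.

-4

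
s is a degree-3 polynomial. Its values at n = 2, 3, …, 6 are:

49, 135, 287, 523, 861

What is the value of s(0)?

First differences: 86, 152, 236, 338. Second differences: 66, 84, 102. Third differences: 18, 18.
Level-3 differences are constant, so s has degree 3.
Fitting a degree-3 polynomial gives s(n) = 3n³ + 6n² - n + 3.
Then s(0) = 3.

3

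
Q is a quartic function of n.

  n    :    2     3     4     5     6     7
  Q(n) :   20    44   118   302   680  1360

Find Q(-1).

First differences: 24, 74, 184, 378, 680. Second differences: 50, 110, 194, 302. Third differences: 60, 84, 108. Fourth differences: 24, 24.
Level-4 differences are constant, so Q has degree 4.
Fitting a degree-4 polynomial gives Q(n) = n^4 - 4n³ + 6n² + 5n + 2.
Then Q(-1) = 8.

8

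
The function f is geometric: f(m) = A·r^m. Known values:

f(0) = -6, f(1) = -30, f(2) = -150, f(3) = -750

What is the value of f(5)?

-18750

Consecutive ratio: -30/(-6) = 5, and -150/(-30) = 5, so r = 5.
Then A·5^0 = -6 gives A = -6, and f(m) = -6·5^m.
f(5) = -6·5^5 = -18750.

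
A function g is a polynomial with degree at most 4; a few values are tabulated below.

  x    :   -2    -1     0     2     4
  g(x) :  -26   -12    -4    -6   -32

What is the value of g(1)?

-2

Write g(x) = ax^4 + bx³ + cx² + dx + e; the 5 given values yield a linear system in the 5 coefficients.
Solving, the top 2 coefficients vanish, and g(x) = -3x² + 5x - 4.
Then g(1) = -2.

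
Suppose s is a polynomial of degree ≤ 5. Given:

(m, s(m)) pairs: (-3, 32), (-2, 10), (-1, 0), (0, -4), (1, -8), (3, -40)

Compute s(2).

-18

Write s(m) = am^5 + bm^4 + cm³ + dm² + em + p; the 6 given values yield a linear system in the 6 coefficients.
Solving, the top 2 coefficients vanish, and s(m) = -m³ - 3m - 4.
Then s(2) = -18.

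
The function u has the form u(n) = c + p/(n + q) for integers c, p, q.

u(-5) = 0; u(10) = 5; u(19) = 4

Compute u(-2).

-3

(u(n) − c)(n + q) = p for each data point; the three points give a linear system in c and q, then p follows.
Solving: c = 3, q = -1, p = 18, so u(n) = 3 + 18/(n − 1).
Then u(-2) = 3 + 18/(-3) = -3.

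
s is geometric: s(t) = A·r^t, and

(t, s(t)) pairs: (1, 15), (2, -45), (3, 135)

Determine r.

Consecutive ratio: -45/15 = -3, and 135/(-45) = -3, so r = -3.
Then A·(-3)^1 = 15 gives A = -5, and s(t) = -5·(-3)^t.

-3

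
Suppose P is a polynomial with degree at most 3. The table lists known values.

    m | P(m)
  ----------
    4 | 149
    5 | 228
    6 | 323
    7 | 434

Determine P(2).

First differences: 79, 95, 111. Second differences: 16, 16.
Level-2 differences are constant, so P has degree 2.
Fitting a degree-2 polynomial gives P(m) = 8m² + 7m - 7.
Then P(2) = 39.

39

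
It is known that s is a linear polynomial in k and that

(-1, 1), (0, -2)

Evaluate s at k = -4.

10

Write s(k) = ak + b; the 2 given values yield a linear system in the 2 coefficients.
Solving, s(k) = -3k - 2.
Then s(-4) = 10.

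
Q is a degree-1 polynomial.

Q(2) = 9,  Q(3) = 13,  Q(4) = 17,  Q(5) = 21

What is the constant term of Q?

First differences: 4, 4, 4.
Level-1 differences are constant, so Q has degree 1.
Fitting a degree-1 polynomial gives Q(k) = 4k + 1.
The constant term is Q(0) = 1.

1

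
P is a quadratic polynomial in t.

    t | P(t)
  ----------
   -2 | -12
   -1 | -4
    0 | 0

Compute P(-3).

Write P(t) = at² + bt + c; the 3 given values yield a linear system in the 3 coefficients.
Solving, P(t) = -2t² + 2t.
Then P(-3) = -24.

-24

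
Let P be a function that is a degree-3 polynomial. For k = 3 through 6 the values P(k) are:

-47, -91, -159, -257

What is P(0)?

Write P(k) = ak³ + bk² + ck + d; the 4 given values yield a linear system in the 4 coefficients.
Solving, P(k) = -k³ - 7k + 1.
The constant term is P(0) = 1.

1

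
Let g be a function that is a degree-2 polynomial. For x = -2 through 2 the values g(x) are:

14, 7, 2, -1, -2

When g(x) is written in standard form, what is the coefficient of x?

-4

First differences: -7, -5, -3, -1. Second differences: 2, 2, 2.
Level-2 differences are constant, so g has degree 2.
Fitting a degree-2 polynomial gives g(x) = x² - 4x + 2.
The coefficient of x is -4.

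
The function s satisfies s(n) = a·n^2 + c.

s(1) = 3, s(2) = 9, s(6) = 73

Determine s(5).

51

From s(1) = 3 and s(2) = 9: 1a + c = 3 and 4a + c = 9.
Subtracting: 3a = 6, so a = 2; then c = 3 − 2·1 = 1.
So s(n) = 2n² + 1, and s(5) = 51.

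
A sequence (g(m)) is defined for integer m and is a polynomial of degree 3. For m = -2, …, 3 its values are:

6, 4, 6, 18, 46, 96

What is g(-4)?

-2

First differences: -2, 2, 12, 28, 50. Second differences: 4, 10, 16, 22. Third differences: 6, 6, 6.
Level-3 differences are constant, so g has degree 3.
Fitting a degree-3 polynomial gives g(m) = m³ + 5m² + 6m + 6.
Then g(-4) = -2.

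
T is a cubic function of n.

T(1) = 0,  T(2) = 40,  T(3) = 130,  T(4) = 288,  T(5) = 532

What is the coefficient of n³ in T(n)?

First differences: 40, 90, 158, 244. Second differences: 50, 68, 86. Third differences: 18, 18.
Level-3 differences are constant, so T has degree 3.
Fitting a degree-3 polynomial gives T(n) = 3n³ + 7n² - 2n - 8.
The coefficient of n³ is 3.

3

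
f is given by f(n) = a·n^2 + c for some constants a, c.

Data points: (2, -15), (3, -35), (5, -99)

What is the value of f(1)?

-3

From f(2) = -15 and f(3) = -35: 4a + c = -15 and 9a + c = -35.
Subtracting: 5a = -20, so a = -4; then c = -15 − (-4)·4 = 1.
So f(n) = -4n² + 1, and f(1) = -3.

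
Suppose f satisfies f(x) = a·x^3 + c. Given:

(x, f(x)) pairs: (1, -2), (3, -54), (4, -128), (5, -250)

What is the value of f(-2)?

From f(1) = -2 and f(3) = -54: 1a + c = -2 and 27a + c = -54.
Subtracting: 26a = -52, so a = -2; then c = -2 − (-2)·1 = 0.
So f(x) = -2x³ + 0, and f(-2) = 16.

16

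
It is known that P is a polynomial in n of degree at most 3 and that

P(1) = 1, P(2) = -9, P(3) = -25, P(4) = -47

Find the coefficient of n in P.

First differences: -10, -16, -22. Second differences: -6, -6.
Level-2 differences are constant, so P has degree 2.
Fitting a degree-2 polynomial gives P(n) = -3n² - n + 5.
The coefficient of n is -1.

-1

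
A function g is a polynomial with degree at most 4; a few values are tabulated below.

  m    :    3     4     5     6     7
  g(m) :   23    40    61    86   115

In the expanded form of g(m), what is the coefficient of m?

Write g(m) = am^4 + bm³ + cm² + dm + e; the 5 given values yield a linear system in the 5 coefficients.
Solving, the top 2 coefficients vanish, and g(m) = 2m² + 3m - 4.
The coefficient of m is 3.

3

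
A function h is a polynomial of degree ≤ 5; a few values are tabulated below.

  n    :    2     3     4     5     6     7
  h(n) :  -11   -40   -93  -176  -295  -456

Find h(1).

0

First differences: -29, -53, -83, -119, -161. Second differences: -24, -30, -36, -42. Third differences: -6, -6, -6.
Level-3 differences are constant, so h has degree 3.
Fitting a degree-3 polynomial gives h(n) = -n³ - 3n² + 5n - 1.
Then h(1) = 0.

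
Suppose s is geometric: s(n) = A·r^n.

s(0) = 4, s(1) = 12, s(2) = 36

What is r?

Consecutive ratio: 12/4 = 3, and 36/12 = 3, so r = 3.
Then A·3^0 = 4 gives A = 4, and s(n) = 4·3^n.

3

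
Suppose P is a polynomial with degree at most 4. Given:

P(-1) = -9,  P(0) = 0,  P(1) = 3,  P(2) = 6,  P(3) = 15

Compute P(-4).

First differences: 9, 3, 3, 9. Second differences: -6, 0, 6. Third differences: 6, 6.
Level-3 differences are constant, so P has degree 3.
Fitting a degree-3 polynomial gives P(m) = m³ - 3m² + 5m.
Then P(-4) = -132.

-132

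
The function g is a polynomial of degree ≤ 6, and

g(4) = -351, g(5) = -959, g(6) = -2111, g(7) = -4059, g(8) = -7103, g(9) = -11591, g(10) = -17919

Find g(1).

Write g(k) = ak^6 + bk^5 + ck^4 + dk³ + ek² + pk + q; the 7 given values yield a linear system in the 7 coefficients.
Solving, the top 2 coefficients vanish, and g(k) = -2k^4 + 2k³ + 8k + 1.
Then g(1) = 9.

9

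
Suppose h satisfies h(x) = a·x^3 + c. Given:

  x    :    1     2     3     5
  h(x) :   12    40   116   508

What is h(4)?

264

From h(1) = 12 and h(2) = 40: 1a + c = 12 and 8a + c = 40.
Subtracting: 7a = 28, so a = 4; then c = 12 − 4·1 = 8.
So h(x) = 4x³ + 8, and h(4) = 264.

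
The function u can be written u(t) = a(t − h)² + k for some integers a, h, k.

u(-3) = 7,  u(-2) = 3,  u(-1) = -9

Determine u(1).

First differences -4, -12; second difference -8 = 2a, so a = -4.
Expanding, the t-coefficient is −2ah = 8h; matching it to the data gives h = -3, and then k = 7.
So u(t) = -4(t + 3)² + 7.
u(1) = -4·4² + 7 = -57.

-57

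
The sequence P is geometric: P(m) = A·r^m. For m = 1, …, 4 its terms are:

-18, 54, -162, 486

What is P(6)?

4374

Consecutive ratio: 54/(-18) = -3, and -162/54 = -3, so r = -3.
Then A·(-3)^1 = -18 gives A = 6, and P(m) = 6·(-3)^m.
P(6) = 6·(-3)^6 = 4374.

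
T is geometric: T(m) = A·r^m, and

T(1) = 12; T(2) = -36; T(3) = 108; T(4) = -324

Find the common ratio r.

-3

Consecutive ratio: -36/12 = -3, and 108/(-36) = -3, so r = -3.
Then A·(-3)^1 = 12 gives A = -4, and T(m) = -4·(-3)^m.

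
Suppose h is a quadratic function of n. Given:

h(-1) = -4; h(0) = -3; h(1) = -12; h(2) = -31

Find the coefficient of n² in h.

-5

Write h(n) = an² + bn + c; the 4 given values yield a linear system in the 3 coefficients.
Solving, h(n) = -5n² - 4n - 3.
The coefficient of n² is -5.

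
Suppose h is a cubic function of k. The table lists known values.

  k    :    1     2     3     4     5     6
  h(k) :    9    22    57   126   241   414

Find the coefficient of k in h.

Write h(k) = ak³ + bk² + ck + d; the 6 given values yield a linear system in the 4 coefficients.
Solving, h(k) = 2k³ - k² + 2k + 6.
The coefficient of k is 2.

2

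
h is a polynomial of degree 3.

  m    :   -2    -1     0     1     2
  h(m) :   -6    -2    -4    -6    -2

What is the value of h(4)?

Write h(m) = am³ + bm² + cm + d; the 5 given values yield a linear system in the 4 coefficients.
Solving, h(m) = m³ - 3m - 4.
Then h(4) = 48.

48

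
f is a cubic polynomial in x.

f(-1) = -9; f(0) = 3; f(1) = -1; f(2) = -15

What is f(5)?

-57

Write f(x) = ax³ + bx² + cx + d; the 4 given values yield a linear system in the 4 coefficients.
Solving, f(x) = x³ - 8x² + 3x + 3.
Then f(5) = -57.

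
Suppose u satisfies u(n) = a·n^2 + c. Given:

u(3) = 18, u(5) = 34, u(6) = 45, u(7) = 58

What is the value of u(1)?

10

From u(3) = 18 and u(5) = 34: 9a + c = 18 and 25a + c = 34.
Subtracting: 16a = 16, so a = 1; then c = 18 − 1·9 = 9.
So u(n) = 1n² + 9, and u(1) = 10.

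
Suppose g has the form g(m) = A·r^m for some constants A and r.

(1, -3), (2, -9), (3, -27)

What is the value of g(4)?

Consecutive ratio: -9/(-3) = 3, and -27/(-9) = 3, so r = 3.
Then A·3^1 = -3 gives A = -1, and g(m) = -1·3^m.
g(4) = -1·3^4 = -81.

-81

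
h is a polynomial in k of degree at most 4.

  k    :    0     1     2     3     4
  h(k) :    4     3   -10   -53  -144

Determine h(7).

-885

First differences: -1, -13, -43, -91. Second differences: -12, -30, -48. Third differences: -18, -18.
Level-3 differences are constant, so h has degree 3.
Fitting a degree-3 polynomial gives h(k) = -3k³ + 3k² - k + 4.
Then h(7) = -885.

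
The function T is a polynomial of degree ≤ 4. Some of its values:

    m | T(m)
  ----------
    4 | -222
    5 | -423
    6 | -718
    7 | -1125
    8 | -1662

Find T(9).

Write T(m) = am^4 + bm³ + cm² + dm + e; the 5 given values yield a linear system in the 5 coefficients.
Solving, the leading coefficient vanishes, and T(m) = -3m³ - 2m² + 2.
Then T(9) = -2347.

-2347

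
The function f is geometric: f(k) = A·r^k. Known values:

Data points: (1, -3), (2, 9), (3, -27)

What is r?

Consecutive ratio: 9/(-3) = -3, and -27/9 = -3, so r = -3.
Then A·(-3)^1 = -3 gives A = 1, and f(k) = 1·(-3)^k.

-3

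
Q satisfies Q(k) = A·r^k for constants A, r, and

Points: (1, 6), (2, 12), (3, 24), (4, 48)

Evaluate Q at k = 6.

Consecutive ratio: 12/6 = 2, and 24/12 = 2, so r = 2.
Then A·2^1 = 6 gives A = 3, and Q(k) = 3·2^k.
Q(6) = 3·2^6 = 192.

192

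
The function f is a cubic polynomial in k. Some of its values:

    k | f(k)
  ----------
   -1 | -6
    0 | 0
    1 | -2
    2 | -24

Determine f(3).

-78

Write f(k) = ak³ + bk² + ck + d; the 4 given values yield a linear system in the 4 coefficients.
Solving, f(k) = -2k³ - 4k² + 4k.
Then f(3) = -78.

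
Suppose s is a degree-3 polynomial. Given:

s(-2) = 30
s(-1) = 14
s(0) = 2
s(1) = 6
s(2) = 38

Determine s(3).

110

First differences: -16, -12, 4, 32. Second differences: 4, 16, 28. Third differences: 12, 12.
Level-3 differences are constant, so s has degree 3.
Extending the table by one column gives the next first difference 72, so s(3) = 38 + 72 = 110.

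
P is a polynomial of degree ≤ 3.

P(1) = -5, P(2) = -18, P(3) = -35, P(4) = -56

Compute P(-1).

Write P(t) = at³ + bt² + ct + d; the 4 given values yield a linear system in the 4 coefficients.
Solving, the leading coefficient vanishes, and P(t) = -2t² - 7t + 4.
Then P(-1) = 9.

9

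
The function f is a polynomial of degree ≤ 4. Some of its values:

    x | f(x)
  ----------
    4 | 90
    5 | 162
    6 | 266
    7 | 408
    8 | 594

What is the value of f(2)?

18

First differences: 72, 104, 142, 186. Second differences: 32, 38, 44. Third differences: 6, 6.
Level-3 differences are constant, so f has degree 3.
Fitting a degree-3 polynomial gives f(x) = x³ + x² + 2x + 2.
Then f(2) = 18.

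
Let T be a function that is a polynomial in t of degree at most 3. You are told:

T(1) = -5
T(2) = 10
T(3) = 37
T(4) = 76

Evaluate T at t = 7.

Write T(t) = at³ + bt² + ct + d; the 4 given values yield a linear system in the 4 coefficients.
Solving, the leading coefficient vanishes, and T(t) = 6t² - 3t - 8.
Then T(7) = 265.

265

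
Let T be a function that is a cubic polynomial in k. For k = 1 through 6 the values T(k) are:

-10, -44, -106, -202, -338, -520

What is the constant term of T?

2

First differences: -34, -62, -96, -136, -182. Second differences: -28, -34, -40, -46. Third differences: -6, -6, -6.
Level-3 differences are constant, so T has degree 3.
Fitting a degree-3 polynomial gives T(k) = -k³ - 8k² - 3k + 2.
The constant term is T(0) = 2.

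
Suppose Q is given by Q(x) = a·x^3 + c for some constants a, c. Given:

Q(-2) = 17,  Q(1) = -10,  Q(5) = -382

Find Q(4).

-199

From Q(-2) = 17 and Q(1) = -10: -8a + c = 17 and 1a + c = -10.
Subtracting: 9a = -27, so a = -3; then c = 17 − (-3)·(-8) = -7.
So Q(x) = -3x³ − 7, and Q(4) = -199.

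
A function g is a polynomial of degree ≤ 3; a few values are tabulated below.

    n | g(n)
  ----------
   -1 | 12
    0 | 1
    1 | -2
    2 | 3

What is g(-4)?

93

Write g(n) = an³ + bn² + cn + d; the 4 given values yield a linear system in the 4 coefficients.
Solving, the leading coefficient vanishes, and g(n) = 4n² - 7n + 1.
Then g(-4) = 93.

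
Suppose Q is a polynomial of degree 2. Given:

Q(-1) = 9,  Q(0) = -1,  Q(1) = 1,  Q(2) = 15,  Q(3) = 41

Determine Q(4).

79

Write Q(m) = am² + bm + c; the 5 given values yield a linear system in the 3 coefficients.
Solving, Q(m) = 6m² - 4m - 1.
Then Q(4) = 79.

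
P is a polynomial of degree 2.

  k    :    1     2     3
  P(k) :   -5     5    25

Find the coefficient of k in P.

Write P(k) = ak² + bk + c; the 3 given values yield a linear system in the 3 coefficients.
Solving, P(k) = 5k² - 5k - 5.
The coefficient of k is -5.

-5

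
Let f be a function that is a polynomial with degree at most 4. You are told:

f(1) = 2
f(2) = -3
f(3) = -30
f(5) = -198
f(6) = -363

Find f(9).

-1326

Write f(t) = at^4 + bt³ + ct² + dt + e; the 5 given values yield a linear system in the 5 coefficients.
Solving, the leading coefficient vanishes, and f(t) = -2t³ + t² + 6t - 3.
Then f(9) = -1326.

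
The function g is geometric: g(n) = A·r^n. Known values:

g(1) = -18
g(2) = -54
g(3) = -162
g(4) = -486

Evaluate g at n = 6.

Consecutive ratio: -54/(-18) = 3, and -162/(-54) = 3, so r = 3.
Then A·3^1 = -18 gives A = -6, and g(n) = -6·3^n.
g(6) = -6·3^6 = -4374.

-4374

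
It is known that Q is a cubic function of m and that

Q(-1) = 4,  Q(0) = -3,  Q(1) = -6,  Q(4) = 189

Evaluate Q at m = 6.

Write Q(m) = am³ + bm² + cm + d; the 4 given values yield a linear system in the 4 coefficients.
Solving, Q(m) = 3m³ + 2m² - 8m - 3.
Then Q(6) = 669.

669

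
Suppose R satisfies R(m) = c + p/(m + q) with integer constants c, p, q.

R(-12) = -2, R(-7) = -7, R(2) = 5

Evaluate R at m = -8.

(R(m) − c)(m + q) = p for each data point; the three points give a linear system in c and q, then p follows.
Solving: c = 1, q = 4, p = 24, so R(m) = 1 + 24/(m + 4).
Then R(-8) = 1 + 24/(-4) = -5.

-5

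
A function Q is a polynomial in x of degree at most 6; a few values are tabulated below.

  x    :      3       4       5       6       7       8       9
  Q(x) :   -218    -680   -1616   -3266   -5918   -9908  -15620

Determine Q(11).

-33986

First differences: -462, -936, -1650, -2652, -3990, -5712. Second differences: -474, -714, -1002, -1338, -1722. Third differences: -240, -288, -336, -384. Fourth differences: -48, -48, -48.
Level-4 differences are constant, so Q has degree 4.
Fitting a degree-4 polynomial gives Q(x) = -2x^4 - 4x³ + 5x² + x + 4.
Then Q(11) = -33986.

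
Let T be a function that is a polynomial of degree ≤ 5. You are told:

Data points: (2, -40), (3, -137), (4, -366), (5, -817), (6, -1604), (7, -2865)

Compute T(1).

-9

First differences: -97, -229, -451, -787, -1261. Second differences: -132, -222, -336, -474. Third differences: -90, -114, -138. Fourth differences: -24, -24.
Level-4 differences are constant, so T has degree 4.
Fitting a degree-4 polynomial gives T(n) = -n^4 - n³ - 2n² - 3n - 2.
Then T(1) = -9.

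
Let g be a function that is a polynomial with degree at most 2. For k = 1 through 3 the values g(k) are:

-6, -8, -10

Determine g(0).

First differences: -2, -2.
Level-1 differences are constant, so g has degree 1.
Fitting a degree-1 polynomial gives g(k) = -2k - 4.
Then g(0) = -4.

-4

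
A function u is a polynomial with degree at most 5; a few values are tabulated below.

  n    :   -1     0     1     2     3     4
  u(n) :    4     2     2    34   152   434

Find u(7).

3404

Write u(n) = an^5 + bn^4 + cn³ + dn² + en + p; the 6 given values yield a linear system in the 6 coefficients.
Solving, the leading coefficient vanishes, and u(n) = n^4 + 3n³ - 4n + 2.
Then u(7) = 3404.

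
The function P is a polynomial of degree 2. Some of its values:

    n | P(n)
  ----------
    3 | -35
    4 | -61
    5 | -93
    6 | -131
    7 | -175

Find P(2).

-15

First differences: -26, -32, -38, -44. Second differences: -6, -6, -6.
Level-2 differences are constant, so P has degree 2.
Fitting a degree-2 polynomial gives P(n) = -3n² - 5n + 7.
Then P(2) = -15.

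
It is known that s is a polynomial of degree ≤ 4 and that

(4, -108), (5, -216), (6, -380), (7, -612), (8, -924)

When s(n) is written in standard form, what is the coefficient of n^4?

First differences: -108, -164, -232, -312. Second differences: -56, -68, -80. Third differences: -12, -12.
Level-3 differences are constant, so s has degree 3.
Fitting a degree-3 polynomial gives s(n) = -2n³ + 2n² - 4n + 4.
The coefficient of n^4 is 0.

0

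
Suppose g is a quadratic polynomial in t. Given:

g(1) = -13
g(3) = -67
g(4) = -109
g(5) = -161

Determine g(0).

Write g(t) = at² + bt + c; the 4 given values yield a linear system in the 3 coefficients.
Solving, g(t) = -5t² - 7t - 1.
Then g(0) = -1.

-1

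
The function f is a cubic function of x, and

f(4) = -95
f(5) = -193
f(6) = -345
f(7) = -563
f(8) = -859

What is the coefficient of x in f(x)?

-3

Write f(x) = ax³ + bx² + cx + d; the 5 given values yield a linear system in the 4 coefficients.
Solving, f(x) = -2x³ + 3x² - 3x - 3.
The coefficient of x is -3.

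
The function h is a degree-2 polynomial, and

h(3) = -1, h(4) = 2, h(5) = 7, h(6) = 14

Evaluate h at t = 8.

34

Write h(t) = at² + bt + c; the 4 given values yield a linear system in the 3 coefficients.
Solving, h(t) = t² - 4t + 2.
Then h(8) = 34.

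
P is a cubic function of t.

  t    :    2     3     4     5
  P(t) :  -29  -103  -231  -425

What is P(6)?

-697

Write P(t) = at³ + bt² + ct + d; the 4 given values yield a linear system in the 4 coefficients.
Solving, P(t) = -2t³ - 9t² + 9t + 5.
Then P(6) = -697.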